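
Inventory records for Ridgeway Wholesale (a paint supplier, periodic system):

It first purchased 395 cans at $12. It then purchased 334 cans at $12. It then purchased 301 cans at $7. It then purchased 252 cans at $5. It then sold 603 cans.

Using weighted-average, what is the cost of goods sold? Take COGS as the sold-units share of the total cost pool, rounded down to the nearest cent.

Sale 1, sell 603: 603/1282 × $12,115.00 → $5,698.39
Ending inventory (cost pool remaining) = $6,416.61

COGS = $5,698.39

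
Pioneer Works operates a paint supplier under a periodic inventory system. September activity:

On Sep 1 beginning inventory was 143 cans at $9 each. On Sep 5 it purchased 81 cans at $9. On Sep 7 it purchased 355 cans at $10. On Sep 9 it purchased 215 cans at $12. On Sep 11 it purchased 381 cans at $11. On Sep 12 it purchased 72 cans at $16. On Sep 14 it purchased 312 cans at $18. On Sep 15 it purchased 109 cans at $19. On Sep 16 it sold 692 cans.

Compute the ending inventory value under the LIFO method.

Sep 16, 692 sold [LIFO — newest first]: 109 @ $19 + 312 @ $18 + 72 @ $16 + 199 @ $11 = $11,028
Ending inventory: 143 @ $9 + 81 @ $9 + 355 @ $10 + 215 @ $12 + 182 @ $11 = $10,148
Check: goods available $21,176 = COGS $11,028 + ending $10,148

Ending inventory = $10,148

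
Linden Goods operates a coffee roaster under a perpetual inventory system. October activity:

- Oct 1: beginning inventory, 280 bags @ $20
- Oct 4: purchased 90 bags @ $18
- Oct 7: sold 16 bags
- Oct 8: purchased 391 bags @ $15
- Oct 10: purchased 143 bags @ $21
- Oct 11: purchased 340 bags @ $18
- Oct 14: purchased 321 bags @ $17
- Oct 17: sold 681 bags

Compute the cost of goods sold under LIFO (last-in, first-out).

COGS = $12,285

Oct 7, 16 sold [LIFO — newest first]: 16 @ $18 = $288
Oct 17, 681 sold [LIFO — newest first]: 321 @ $17 + 340 @ $18 + 20 @ $21 = $11,997
Total COGS = $288 + $11,997 = $12,285
Ending inventory: 280 @ $20 + 74 @ $18 + 391 @ $15 + 123 @ $21 = $15,380
Check: goods available $27,665 = COGS $12,285 + ending $15,380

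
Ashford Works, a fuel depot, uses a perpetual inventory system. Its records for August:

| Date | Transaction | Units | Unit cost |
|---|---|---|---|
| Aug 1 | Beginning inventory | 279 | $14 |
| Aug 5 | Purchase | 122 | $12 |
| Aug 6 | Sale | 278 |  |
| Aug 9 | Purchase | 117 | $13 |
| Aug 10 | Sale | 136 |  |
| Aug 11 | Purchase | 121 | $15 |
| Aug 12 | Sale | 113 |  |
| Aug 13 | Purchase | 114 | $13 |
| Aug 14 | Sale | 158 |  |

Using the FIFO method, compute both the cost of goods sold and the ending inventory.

Aug 6, 278 sold [FIFO — oldest first]: 278 @ $14 = $3,892
Aug 10, 136 sold [FIFO — oldest first]: 1 @ $14 + 122 @ $12 + 13 @ $13 = $1,647
Aug 12, 113 sold [FIFO — oldest first]: 104 @ $13 + 9 @ $15 = $1,487
Aug 14, 158 sold [FIFO — oldest first]: 112 @ $15 + 46 @ $13 = $2,278
Total COGS = $3,892 + $1,647 + $1,487 + $2,278 = $9,304
Ending inventory: 68 @ $13 = $884

COGS = $9,304; ending inventory = $884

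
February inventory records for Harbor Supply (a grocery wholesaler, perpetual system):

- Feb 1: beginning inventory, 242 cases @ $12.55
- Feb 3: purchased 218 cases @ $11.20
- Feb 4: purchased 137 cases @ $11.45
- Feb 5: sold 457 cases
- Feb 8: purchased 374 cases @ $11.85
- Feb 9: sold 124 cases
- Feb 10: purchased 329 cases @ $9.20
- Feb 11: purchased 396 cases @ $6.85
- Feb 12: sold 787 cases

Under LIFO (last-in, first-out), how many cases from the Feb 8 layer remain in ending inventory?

188

Feb 5, 457 sold [LIFO — newest first]: 137 @ $11.45 + 218 @ $11.20 + 102 @ $12.55 = $5,290.35
Feb 9, 124 sold [LIFO — newest first]: 124 @ $11.85 = $1,469.40
Feb 12, 787 sold [LIFO — newest first]: 396 @ $6.85 + 329 @ $9.20 + 62 @ $11.85 = $6,474.10
Total COGS = $5,290.35 + $1,469.40 + $6,474.10 = $13,233.85
Ending inventory: 140 @ $12.55 + 188 @ $11.85 = $3,984.80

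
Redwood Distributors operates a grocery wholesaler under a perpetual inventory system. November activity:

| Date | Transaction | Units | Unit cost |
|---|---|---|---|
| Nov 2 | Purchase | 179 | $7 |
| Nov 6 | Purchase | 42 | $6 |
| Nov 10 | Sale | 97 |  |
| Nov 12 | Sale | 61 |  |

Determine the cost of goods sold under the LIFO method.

Nov 10, 97 sold [LIFO — newest first]: 42 @ $6 + 55 @ $7 = $637
Nov 12, 61 sold [LIFO — newest first]: 61 @ $7 = $427
Total COGS = $637 + $427 = $1,064
Ending inventory: 63 @ $7 = $441

COGS = $1,064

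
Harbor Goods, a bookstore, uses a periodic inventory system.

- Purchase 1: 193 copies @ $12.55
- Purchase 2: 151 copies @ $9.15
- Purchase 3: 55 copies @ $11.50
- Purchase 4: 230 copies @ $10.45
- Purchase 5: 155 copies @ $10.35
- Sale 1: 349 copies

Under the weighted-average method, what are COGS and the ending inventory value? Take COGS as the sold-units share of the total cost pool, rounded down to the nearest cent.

COGS = $3,758.89; ending inventory = $4,685.16

Sale 1, sell 349: 349/784 × $8,444.05 → $3,758.89
Ending inventory (cost pool remaining) = $4,685.16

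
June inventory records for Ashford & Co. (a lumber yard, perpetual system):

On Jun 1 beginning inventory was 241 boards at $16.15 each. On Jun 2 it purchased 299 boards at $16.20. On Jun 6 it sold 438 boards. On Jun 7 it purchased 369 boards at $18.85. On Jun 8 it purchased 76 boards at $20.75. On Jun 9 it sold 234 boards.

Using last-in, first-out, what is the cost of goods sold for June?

Jun 6, 438 sold [LIFO — newest first]: 299 @ $16.20 + 139 @ $16.15 = $7,088.65
Jun 9, 234 sold [LIFO — newest first]: 76 @ $20.75 + 158 @ $18.85 = $4,555.30
Total COGS = $7,088.65 + $4,555.30 = $11,643.95
Ending inventory: 102 @ $16.15 + 211 @ $18.85 = $5,624.65
Check: goods available $17,268.60 = COGS $11,643.95 + ending $5,624.65

COGS = $11,643.95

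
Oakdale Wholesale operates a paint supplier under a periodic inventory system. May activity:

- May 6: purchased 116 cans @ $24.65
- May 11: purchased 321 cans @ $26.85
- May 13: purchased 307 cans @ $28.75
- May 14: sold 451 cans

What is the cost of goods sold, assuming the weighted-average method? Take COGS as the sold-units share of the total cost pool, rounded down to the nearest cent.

May 14, sell 451: 451/744 × $20,304.50 → $12,308.23
Ending inventory (cost pool remaining) = $7,996.27

COGS = $12,308.23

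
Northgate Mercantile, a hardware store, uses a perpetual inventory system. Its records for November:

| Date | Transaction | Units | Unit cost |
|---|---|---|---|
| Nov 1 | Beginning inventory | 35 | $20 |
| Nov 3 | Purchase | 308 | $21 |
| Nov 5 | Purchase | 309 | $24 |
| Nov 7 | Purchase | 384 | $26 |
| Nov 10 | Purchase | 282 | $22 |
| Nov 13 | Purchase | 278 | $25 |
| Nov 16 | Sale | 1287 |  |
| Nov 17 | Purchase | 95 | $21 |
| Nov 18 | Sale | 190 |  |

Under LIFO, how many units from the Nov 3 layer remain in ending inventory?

Nov 16, 1287 sold [LIFO — newest first]: 278 @ $25 + 282 @ $22 + 384 @ $26 + 309 @ $24 + 34 @ $21 = $31,268
Nov 18, 190 sold [LIFO — newest first]: 95 @ $21 + 95 @ $21 = $3,990
Total COGS = $31,268 + $3,990 = $35,258
Ending inventory: 35 @ $20 + 179 @ $21 = $4,459

179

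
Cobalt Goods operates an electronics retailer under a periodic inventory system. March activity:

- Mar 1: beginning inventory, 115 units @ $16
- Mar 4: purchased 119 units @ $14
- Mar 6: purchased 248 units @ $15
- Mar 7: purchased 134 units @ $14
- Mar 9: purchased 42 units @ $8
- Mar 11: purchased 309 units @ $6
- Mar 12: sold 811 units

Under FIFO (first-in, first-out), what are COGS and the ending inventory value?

COGS = $10,356; ending inventory = $936

Mar 12, 811 sold [FIFO — oldest first]: 115 @ $16 + 119 @ $14 + 248 @ $15 + 134 @ $14 + 42 @ $8 + 153 @ $6 = $10,356
Ending inventory: 156 @ $6 = $936
Check: goods available $11,292 = COGS $10,356 + ending $936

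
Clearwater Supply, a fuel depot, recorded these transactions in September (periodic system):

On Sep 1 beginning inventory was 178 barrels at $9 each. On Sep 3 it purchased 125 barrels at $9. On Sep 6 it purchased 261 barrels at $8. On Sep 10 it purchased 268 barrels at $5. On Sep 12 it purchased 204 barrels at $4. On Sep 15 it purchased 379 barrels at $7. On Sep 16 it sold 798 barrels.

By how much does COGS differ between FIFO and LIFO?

$1,441

FIFO COGS: 178 @ $9 + 125 @ $9 + 261 @ $8 + 234 @ $5 = $5,985
LIFO COGS: 379 @ $7 + 204 @ $4 + 215 @ $5 = $4,544
Difference = |$5,985 − $4,544| = $1,441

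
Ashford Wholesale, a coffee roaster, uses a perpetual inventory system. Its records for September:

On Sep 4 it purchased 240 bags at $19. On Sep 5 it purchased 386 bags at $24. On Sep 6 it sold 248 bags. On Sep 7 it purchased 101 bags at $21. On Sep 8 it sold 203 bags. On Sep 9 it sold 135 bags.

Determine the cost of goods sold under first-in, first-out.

COGS = $12,864

Sep 6, 248 sold [FIFO — oldest first]: 240 @ $19 + 8 @ $24 = $4,752
Sep 8, 203 sold [FIFO — oldest first]: 203 @ $24 = $4,872
Sep 9, 135 sold [FIFO — oldest first]: 135 @ $24 = $3,240
Total COGS = $4,752 + $4,872 + $3,240 = $12,864
Ending inventory: 40 @ $24 + 101 @ $21 = $3,081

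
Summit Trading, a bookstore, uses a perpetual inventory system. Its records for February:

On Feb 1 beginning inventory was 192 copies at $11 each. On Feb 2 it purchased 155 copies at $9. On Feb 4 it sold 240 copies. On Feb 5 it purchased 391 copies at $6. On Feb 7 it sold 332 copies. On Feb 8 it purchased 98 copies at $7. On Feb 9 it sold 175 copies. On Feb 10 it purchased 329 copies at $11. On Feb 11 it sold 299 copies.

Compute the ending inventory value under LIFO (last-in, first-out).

Ending inventory = $1,309

Feb 4, 240 sold [LIFO — newest first]: 155 @ $9 + 85 @ $11 = $2,330
Feb 7, 332 sold [LIFO — newest first]: 332 @ $6 = $1,992
Feb 9, 175 sold [LIFO — newest first]: 98 @ $7 + 59 @ $6 + 18 @ $11 = $1,238
Feb 11, 299 sold [LIFO — newest first]: 299 @ $11 = $3,289
Total COGS = $2,330 + $1,992 + $1,238 + $3,289 = $8,849
Ending inventory: 89 @ $11 + 30 @ $11 = $1,309
Check: goods available $10,158 = COGS $8,849 + ending $1,309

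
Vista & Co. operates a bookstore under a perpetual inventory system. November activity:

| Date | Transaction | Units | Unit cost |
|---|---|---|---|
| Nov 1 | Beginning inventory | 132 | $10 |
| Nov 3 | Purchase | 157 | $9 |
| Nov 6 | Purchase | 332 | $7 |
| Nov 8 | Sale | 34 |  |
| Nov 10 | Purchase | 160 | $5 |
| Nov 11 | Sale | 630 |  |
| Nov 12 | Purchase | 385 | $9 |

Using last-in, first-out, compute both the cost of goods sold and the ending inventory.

COGS = $4,687; ending inventory = $4,635

Nov 8, 34 sold [LIFO — newest first]: 34 @ $7 = $238
Nov 11, 630 sold [LIFO — newest first]: 160 @ $5 + 298 @ $7 + 157 @ $9 + 15 @ $10 = $4,449
Total COGS = $238 + $4,449 = $4,687
Ending inventory: 117 @ $10 + 385 @ $9 = $4,635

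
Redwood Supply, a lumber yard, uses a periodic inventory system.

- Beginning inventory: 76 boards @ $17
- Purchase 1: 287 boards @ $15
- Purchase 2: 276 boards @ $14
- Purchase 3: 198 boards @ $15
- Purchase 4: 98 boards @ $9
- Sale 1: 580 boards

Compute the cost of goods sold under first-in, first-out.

Sale 1 (580) [FIFO — oldest first]: 76 @ $17 + 287 @ $15 + 217 @ $14 = $8,635
Ending inventory: 59 @ $14 + 198 @ $15 + 98 @ $9 = $4,678
Check: goods available $13,313 = COGS $8,635 + ending $4,678

COGS = $8,635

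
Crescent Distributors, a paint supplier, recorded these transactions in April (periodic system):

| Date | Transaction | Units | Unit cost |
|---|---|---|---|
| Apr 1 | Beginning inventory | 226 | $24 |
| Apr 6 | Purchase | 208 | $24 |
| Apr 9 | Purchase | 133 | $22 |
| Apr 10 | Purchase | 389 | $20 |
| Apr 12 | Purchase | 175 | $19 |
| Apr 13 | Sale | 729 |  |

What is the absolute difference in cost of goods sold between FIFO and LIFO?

$1,783

FIFO COGS: 226 @ $24 + 208 @ $24 + 133 @ $22 + 162 @ $20 = $16,582
LIFO COGS: 175 @ $19 + 389 @ $20 + 133 @ $22 + 32 @ $24 = $14,799
Difference = |$16,582 − $14,799| = $1,783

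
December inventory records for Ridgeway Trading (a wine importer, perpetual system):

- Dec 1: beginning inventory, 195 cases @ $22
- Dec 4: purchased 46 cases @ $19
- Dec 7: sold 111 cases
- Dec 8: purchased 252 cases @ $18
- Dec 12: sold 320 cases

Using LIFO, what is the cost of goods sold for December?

Dec 7, 111 sold [LIFO — newest first]: 46 @ $19 + 65 @ $22 = $2,304
Dec 12, 320 sold [LIFO — newest first]: 252 @ $18 + 68 @ $22 = $6,032
Total COGS = $2,304 + $6,032 = $8,336
Ending inventory: 62 @ $22 = $1,364

COGS = $8,336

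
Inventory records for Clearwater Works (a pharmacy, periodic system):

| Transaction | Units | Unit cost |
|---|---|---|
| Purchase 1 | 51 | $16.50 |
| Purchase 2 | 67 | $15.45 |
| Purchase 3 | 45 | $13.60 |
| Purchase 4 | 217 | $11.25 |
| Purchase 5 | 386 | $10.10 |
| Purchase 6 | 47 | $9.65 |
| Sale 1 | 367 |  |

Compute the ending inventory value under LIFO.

Ending inventory = $5,596.50

Sale 1 (367) [LIFO — newest first]: 47 @ $9.65 + 320 @ $10.10 = $3,685.55
Ending inventory: 51 @ $16.50 + 67 @ $15.45 + 45 @ $13.60 + 217 @ $11.25 + 66 @ $10.10 = $5,596.50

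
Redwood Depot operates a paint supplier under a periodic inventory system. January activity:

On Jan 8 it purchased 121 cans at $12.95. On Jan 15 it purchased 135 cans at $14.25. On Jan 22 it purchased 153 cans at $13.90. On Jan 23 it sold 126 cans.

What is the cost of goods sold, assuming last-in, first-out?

COGS = $1,751.40

Jan 23, 126 sold [LIFO — newest first]: 126 @ $13.90 = $1,751.40
Ending inventory: 121 @ $12.95 + 135 @ $14.25 + 27 @ $13.90 = $3,866.00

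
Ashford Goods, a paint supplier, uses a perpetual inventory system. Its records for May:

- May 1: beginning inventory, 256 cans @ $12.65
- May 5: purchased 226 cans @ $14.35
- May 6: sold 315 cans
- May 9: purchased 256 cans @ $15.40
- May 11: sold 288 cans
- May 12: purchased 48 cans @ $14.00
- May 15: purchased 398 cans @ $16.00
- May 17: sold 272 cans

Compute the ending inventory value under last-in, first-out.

May 6, 315 sold [LIFO — newest first]: 226 @ $14.35 + 89 @ $12.65 = $4,368.95
May 11, 288 sold [LIFO — newest first]: 256 @ $15.40 + 32 @ $12.65 = $4,347.20
May 17, 272 sold [LIFO — newest first]: 272 @ $16.00 = $4,352.00
Total COGS = $4,368.95 + $4,347.20 + $4,352.00 = $13,068.15
Ending inventory: 135 @ $12.65 + 48 @ $14.00 + 126 @ $16.00 = $4,395.75
Check: goods available $17,463.90 = COGS $13,068.15 + ending $4,395.75

Ending inventory = $4,395.75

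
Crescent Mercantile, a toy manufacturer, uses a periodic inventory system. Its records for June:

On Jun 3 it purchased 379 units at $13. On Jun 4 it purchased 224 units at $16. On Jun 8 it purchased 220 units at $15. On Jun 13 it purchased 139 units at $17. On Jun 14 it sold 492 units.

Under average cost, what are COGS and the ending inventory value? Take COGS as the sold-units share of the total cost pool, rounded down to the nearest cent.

Jun 14, sell 492: 492/962 × $14,174.00 → $7,249.07
Ending inventory (cost pool remaining) = $6,924.93
Check: goods available $14,174.00 = COGS $7,249.07 + ending $6,924.93

COGS = $7,249.07; ending inventory = $6,924.93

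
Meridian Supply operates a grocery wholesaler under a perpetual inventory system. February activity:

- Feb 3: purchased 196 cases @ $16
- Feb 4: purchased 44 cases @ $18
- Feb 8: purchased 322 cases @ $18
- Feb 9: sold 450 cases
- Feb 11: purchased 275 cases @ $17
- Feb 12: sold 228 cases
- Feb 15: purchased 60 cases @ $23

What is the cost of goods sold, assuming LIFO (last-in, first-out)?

COGS = $11,808

Feb 9, 450 sold [LIFO — newest first]: 322 @ $18 + 44 @ $18 + 84 @ $16 = $7,932
Feb 12, 228 sold [LIFO — newest first]: 228 @ $17 = $3,876
Total COGS = $7,932 + $3,876 = $11,808
Ending inventory: 112 @ $16 + 47 @ $17 + 60 @ $23 = $3,971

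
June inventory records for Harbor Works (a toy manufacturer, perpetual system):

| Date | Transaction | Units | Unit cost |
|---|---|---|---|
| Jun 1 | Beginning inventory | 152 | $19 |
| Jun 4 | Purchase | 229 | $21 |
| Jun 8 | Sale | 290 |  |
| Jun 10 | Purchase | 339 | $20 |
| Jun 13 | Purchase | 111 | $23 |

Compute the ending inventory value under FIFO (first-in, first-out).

Jun 8, 290 sold [FIFO — oldest first]: 152 @ $19 + 138 @ $21 = $5,786
Ending inventory: 91 @ $21 + 339 @ $20 + 111 @ $23 = $11,244
Check: goods available $17,030 = COGS $5,786 + ending $11,244

Ending inventory = $11,244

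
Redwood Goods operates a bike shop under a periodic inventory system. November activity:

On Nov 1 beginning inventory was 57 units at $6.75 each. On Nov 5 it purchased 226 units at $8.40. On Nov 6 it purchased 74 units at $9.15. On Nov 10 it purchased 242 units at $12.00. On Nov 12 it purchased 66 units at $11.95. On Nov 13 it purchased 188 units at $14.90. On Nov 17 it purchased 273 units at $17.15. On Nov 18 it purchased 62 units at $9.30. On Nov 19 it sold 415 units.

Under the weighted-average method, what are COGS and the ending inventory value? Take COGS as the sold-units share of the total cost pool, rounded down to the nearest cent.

Nov 19, sell 415: 415/1188 × $14,712.70 → $5,139.53
Ending inventory (cost pool remaining) = $9,573.17
Check: goods available $14,712.70 = COGS $5,139.53 + ending $9,573.17

COGS = $5,139.53; ending inventory = $9,573.17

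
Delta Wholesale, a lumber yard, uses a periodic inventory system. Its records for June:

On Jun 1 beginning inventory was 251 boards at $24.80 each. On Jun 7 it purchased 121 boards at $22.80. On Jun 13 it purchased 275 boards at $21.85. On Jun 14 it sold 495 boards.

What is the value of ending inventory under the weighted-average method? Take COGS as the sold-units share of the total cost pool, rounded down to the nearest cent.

Ending inventory = $3,522.16

Jun 14, sell 495: 495/647 × $14,992.35 → $11,470.19
Ending inventory (cost pool remaining) = $3,522.16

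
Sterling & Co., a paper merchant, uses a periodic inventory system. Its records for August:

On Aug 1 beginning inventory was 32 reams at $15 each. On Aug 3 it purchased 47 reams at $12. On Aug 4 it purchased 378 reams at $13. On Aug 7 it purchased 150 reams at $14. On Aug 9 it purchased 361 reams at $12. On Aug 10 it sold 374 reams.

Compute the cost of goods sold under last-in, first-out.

COGS = $4,514

Aug 10, 374 sold [LIFO — newest first]: 361 @ $12 + 13 @ $14 = $4,514
Ending inventory: 32 @ $15 + 47 @ $12 + 378 @ $13 + 137 @ $14 = $7,876
Check: goods available $12,390 = COGS $4,514 + ending $7,876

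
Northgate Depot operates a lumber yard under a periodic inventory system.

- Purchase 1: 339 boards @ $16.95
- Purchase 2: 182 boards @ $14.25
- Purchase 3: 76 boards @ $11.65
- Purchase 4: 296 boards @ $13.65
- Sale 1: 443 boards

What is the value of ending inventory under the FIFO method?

Sale 1 (443) [FIFO — oldest first]: 339 @ $16.95 + 104 @ $14.25 = $7,228.05
Ending inventory: 78 @ $14.25 + 76 @ $11.65 + 296 @ $13.65 = $6,037.30

Ending inventory = $6,037.30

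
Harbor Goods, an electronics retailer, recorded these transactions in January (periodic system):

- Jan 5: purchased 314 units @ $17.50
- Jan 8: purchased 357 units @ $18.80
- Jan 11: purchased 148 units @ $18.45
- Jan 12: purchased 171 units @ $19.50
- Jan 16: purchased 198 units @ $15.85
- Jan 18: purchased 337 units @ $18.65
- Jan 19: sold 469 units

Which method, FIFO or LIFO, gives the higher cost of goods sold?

FIFO COGS: 314 @ $17.50 + 155 @ $18.80 = $8,409.00
LIFO COGS: 337 @ $18.65 + 132 @ $15.85 = $8,377.25

FIFO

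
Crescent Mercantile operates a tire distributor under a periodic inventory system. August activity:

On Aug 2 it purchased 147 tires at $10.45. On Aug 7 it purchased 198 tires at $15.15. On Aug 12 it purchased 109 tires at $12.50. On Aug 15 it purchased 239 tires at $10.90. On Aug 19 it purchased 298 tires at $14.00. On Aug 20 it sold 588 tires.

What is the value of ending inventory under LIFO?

Aug 20, 588 sold [LIFO — newest first]: 298 @ $14.00 + 239 @ $10.90 + 51 @ $12.50 = $7,414.60
Ending inventory: 147 @ $10.45 + 198 @ $15.15 + 58 @ $12.50 = $5,260.85
Check: goods available $12,675.45 = COGS $7,414.60 + ending $5,260.85

Ending inventory = $5,260.85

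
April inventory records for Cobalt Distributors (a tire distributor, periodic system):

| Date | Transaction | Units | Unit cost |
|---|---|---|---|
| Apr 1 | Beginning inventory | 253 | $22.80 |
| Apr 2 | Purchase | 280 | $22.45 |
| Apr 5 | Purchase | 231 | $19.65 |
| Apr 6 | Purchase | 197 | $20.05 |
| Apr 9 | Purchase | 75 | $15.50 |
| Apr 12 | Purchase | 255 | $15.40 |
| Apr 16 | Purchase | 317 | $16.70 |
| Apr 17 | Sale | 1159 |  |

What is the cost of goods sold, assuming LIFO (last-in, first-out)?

Apr 17, 1159 sold [LIFO — newest first]: 317 @ $16.70 + 255 @ $15.40 + 75 @ $15.50 + 197 @ $20.05 + 231 @ $19.65 + 84 @ $22.45 = $20,758.20
Ending inventory: 253 @ $22.80 + 196 @ $22.45 = $10,168.60
Check: goods available $30,926.80 = COGS $20,758.20 + ending $10,168.60

COGS = $20,758.20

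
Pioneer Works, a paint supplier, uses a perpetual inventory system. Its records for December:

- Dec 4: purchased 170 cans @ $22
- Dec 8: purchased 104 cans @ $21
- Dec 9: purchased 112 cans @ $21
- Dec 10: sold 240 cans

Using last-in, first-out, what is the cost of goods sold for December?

COGS = $5,064

Dec 10, 240 sold [LIFO — newest first]: 112 @ $21 + 104 @ $21 + 24 @ $22 = $5,064
Ending inventory: 146 @ $22 = $3,212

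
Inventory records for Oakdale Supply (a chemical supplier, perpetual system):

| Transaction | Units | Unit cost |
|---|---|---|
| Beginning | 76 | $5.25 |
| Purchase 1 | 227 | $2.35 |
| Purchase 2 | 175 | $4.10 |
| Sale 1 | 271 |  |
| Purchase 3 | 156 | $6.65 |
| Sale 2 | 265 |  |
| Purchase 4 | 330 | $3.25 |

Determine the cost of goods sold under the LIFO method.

COGS = $2,236.65

Sale 1 (271) [LIFO — newest first]: 175 @ $4.10 + 96 @ $2.35 = $943.10
Sale 2 (265) [LIFO — newest first]: 156 @ $6.65 + 109 @ $2.35 = $1,293.55
Total COGS = $943.10 + $1,293.55 = $2,236.65
Ending inventory: 76 @ $5.25 + 22 @ $2.35 + 330 @ $3.25 = $1,523.20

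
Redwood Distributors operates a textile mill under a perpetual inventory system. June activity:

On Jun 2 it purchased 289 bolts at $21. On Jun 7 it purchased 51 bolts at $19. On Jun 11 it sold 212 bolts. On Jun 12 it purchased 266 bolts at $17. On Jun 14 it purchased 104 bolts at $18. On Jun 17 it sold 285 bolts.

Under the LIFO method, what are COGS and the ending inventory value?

Jun 11, 212 sold [LIFO — newest first]: 51 @ $19 + 161 @ $21 = $4,350
Jun 17, 285 sold [LIFO — newest first]: 104 @ $18 + 181 @ $17 = $4,949
Total COGS = $4,350 + $4,949 = $9,299
Ending inventory: 128 @ $21 + 85 @ $17 = $4,133

COGS = $9,299; ending inventory = $4,133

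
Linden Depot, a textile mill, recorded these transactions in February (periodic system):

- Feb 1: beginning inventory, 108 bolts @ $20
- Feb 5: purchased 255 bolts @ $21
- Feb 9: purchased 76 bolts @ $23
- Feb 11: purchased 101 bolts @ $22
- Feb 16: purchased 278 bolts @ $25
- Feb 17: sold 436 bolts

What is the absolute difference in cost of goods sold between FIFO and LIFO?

FIFO COGS: 108 @ $20 + 255 @ $21 + 73 @ $23 = $9,194
LIFO COGS: 278 @ $25 + 101 @ $22 + 57 @ $23 = $10,483
Difference = |$9,194 − $10,483| = $1,289

$1,289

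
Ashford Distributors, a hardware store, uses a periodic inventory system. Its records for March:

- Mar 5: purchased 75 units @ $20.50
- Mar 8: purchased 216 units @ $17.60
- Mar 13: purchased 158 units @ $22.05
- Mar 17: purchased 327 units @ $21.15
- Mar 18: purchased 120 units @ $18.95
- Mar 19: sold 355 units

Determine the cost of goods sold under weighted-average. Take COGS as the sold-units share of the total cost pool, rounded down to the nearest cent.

Mar 19, sell 355: 355/896 × $18,013.05 → $7,136.86
Ending inventory (cost pool remaining) = $10,876.19

COGS = $7,136.86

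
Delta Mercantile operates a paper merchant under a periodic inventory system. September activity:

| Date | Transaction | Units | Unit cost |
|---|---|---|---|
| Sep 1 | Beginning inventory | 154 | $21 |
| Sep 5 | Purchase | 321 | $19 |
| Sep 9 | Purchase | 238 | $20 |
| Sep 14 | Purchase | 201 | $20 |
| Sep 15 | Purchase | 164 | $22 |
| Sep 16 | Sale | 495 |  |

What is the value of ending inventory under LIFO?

Sep 16, 495 sold [LIFO — newest first]: 164 @ $22 + 201 @ $20 + 130 @ $20 = $10,228
Ending inventory: 154 @ $21 + 321 @ $19 + 108 @ $20 = $11,493
Check: goods available $21,721 = COGS $10,228 + ending $11,493

Ending inventory = $11,493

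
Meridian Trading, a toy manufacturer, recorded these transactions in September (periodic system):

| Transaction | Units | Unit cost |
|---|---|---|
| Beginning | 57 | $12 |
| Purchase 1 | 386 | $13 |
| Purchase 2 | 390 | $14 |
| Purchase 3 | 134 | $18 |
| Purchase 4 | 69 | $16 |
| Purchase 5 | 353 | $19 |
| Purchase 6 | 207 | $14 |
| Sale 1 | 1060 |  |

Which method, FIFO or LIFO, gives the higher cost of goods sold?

LIFO

FIFO COGS: 57 @ $12 + 386 @ $13 + 390 @ $14 + 134 @ $18 + 69 @ $16 + 24 @ $19 = $15,134
LIFO COGS: 207 @ $14 + 353 @ $19 + 69 @ $16 + 134 @ $18 + 297 @ $14 = $17,279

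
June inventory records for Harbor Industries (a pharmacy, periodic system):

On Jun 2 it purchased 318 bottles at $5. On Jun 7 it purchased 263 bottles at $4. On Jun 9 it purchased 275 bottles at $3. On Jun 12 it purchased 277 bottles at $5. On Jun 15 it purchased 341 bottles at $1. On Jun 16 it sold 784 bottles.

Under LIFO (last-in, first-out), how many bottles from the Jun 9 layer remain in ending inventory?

Jun 16, 784 sold [LIFO — newest first]: 341 @ $1 + 277 @ $5 + 166 @ $3 = $2,224
Ending inventory: 318 @ $5 + 263 @ $4 + 109 @ $3 = $2,969

109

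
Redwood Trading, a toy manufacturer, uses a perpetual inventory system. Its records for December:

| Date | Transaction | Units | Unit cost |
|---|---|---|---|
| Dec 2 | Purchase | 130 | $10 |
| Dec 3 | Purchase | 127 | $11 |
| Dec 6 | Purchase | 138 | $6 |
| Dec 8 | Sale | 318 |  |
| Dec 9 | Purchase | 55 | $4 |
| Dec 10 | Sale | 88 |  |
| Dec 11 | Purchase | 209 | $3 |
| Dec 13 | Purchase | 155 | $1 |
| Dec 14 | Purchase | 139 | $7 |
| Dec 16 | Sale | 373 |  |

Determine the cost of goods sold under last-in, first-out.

Dec 8, 318 sold [LIFO — newest first]: 138 @ $6 + 127 @ $11 + 53 @ $10 = $2,755
Dec 10, 88 sold [LIFO — newest first]: 55 @ $4 + 33 @ $10 = $550
Dec 16, 373 sold [LIFO — newest first]: 139 @ $7 + 155 @ $1 + 79 @ $3 = $1,365
Total COGS = $2,755 + $550 + $1,365 = $4,670
Ending inventory: 44 @ $10 + 130 @ $3 = $830
Check: goods available $5,500 = COGS $4,670 + ending $830

COGS = $4,670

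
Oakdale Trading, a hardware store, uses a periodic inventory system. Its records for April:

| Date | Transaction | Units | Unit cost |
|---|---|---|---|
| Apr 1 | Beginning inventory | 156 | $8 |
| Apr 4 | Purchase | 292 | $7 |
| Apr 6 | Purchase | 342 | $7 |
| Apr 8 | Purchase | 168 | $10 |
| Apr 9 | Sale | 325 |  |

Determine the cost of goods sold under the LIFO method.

COGS = $2,779

Apr 9, 325 sold [LIFO — newest first]: 168 @ $10 + 157 @ $7 = $2,779
Ending inventory: 156 @ $8 + 292 @ $7 + 185 @ $7 = $4,587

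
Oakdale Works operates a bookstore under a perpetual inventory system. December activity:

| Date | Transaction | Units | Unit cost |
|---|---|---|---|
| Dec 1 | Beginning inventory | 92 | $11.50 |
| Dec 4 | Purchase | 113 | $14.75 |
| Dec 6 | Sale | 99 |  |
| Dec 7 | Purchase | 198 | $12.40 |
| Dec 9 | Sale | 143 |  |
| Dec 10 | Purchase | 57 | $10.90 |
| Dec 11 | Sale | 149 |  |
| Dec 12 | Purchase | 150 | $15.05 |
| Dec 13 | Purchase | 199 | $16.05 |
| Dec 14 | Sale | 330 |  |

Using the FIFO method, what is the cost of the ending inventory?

Dec 6, 99 sold [FIFO — oldest first]: 92 @ $11.50 + 7 @ $14.75 = $1,161.25
Dec 9, 143 sold [FIFO — oldest first]: 106 @ $14.75 + 37 @ $12.40 = $2,022.30
Dec 11, 149 sold [FIFO — oldest first]: 149 @ $12.40 = $1,847.60
Dec 14, 330 sold [FIFO — oldest first]: 12 @ $12.40 + 57 @ $10.90 + 150 @ $15.05 + 111 @ $16.05 = $4,809.15
Total COGS = $1,161.25 + $2,022.30 + $1,847.60 + $4,809.15 = $9,840.30
Ending inventory: 88 @ $16.05 = $1,412.40
Check: goods available $11,252.70 = COGS $9,840.30 + ending $1,412.40

Ending inventory = $1,412.40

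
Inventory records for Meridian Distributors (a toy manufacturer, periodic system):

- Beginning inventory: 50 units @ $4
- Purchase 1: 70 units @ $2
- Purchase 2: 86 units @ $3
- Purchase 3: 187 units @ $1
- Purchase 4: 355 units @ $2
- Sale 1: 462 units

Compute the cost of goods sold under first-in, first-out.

Sale 1 (462) [FIFO — oldest first]: 50 @ $4 + 70 @ $2 + 86 @ $3 + 187 @ $1 + 69 @ $2 = $923
Ending inventory: 286 @ $2 = $572
Check: goods available $1,495 = COGS $923 + ending $572

COGS = $923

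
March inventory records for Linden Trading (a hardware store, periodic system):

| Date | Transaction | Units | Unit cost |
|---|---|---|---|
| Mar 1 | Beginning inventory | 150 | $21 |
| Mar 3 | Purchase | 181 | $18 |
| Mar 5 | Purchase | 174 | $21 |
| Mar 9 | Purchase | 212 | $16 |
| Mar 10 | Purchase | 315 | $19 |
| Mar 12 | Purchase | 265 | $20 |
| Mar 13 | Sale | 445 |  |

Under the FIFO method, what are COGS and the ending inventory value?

Mar 13, 445 sold [FIFO — oldest first]: 150 @ $21 + 181 @ $18 + 114 @ $21 = $8,802
Ending inventory: 60 @ $21 + 212 @ $16 + 315 @ $19 + 265 @ $20 = $15,937

COGS = $8,802; ending inventory = $15,937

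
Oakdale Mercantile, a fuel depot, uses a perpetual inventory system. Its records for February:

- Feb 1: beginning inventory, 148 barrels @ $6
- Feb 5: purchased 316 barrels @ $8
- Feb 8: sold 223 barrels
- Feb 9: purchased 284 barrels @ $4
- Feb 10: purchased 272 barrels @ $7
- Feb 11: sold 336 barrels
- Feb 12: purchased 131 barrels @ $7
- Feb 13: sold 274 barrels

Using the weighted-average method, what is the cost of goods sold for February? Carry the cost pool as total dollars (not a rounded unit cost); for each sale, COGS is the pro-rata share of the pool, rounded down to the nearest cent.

COGS = $5,384.60

After Feb 1: 148 on hand, pool $888.00 (≈ $6.0000 each)
After Feb 5: 464 on hand, pool $3,416.00 (≈ $7.3621 each)
Feb 8, sell 223: 223/464 × $3,416.00 → $1,641.74
After Feb 9: 525 on hand, pool $2,910.26 (≈ $5.5434 each)
After Feb 10: 797 on hand, pool $4,814.26 (≈ $6.0405 each)
Feb 11, sell 336: 336/797 × $4,814.26 → $2,029.60
After Feb 12: 592 on hand, pool $3,701.66 (≈ $6.2528 each)
Feb 13, sell 274: 274/592 × $3,701.66 → $1,713.26
Total COGS = $1,641.74 + $2,029.60 + $1,713.26 = $5,384.60
Ending inventory (cost pool remaining) = $1,988.40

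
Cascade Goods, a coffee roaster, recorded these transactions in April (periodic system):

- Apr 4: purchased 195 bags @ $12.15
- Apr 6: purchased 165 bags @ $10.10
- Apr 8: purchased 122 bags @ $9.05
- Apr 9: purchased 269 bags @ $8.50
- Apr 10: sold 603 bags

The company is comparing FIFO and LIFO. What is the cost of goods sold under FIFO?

FIFO COGS: 195 @ $12.15 + 165 @ $10.10 + 122 @ $9.05 + 121 @ $8.50 = $6,168.35
LIFO COGS: 269 @ $8.50 + 122 @ $9.05 + 165 @ $10.10 + 47 @ $12.15 = $5,628.15

COGS = $6,168.35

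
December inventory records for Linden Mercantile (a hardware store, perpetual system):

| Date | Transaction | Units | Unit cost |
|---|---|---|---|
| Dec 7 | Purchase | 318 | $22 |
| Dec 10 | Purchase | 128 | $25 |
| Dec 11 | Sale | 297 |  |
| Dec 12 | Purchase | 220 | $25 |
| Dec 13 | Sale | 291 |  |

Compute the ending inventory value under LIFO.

Ending inventory = $1,716

Dec 11, 297 sold [LIFO — newest first]: 128 @ $25 + 169 @ $22 = $6,918
Dec 13, 291 sold [LIFO — newest first]: 220 @ $25 + 71 @ $22 = $7,062
Total COGS = $6,918 + $7,062 = $13,980
Ending inventory: 78 @ $22 = $1,716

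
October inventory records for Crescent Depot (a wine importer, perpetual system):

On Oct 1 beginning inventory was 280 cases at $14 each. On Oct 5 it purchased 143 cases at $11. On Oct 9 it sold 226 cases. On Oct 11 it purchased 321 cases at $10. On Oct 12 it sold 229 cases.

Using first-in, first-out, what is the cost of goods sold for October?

Oct 9, 226 sold [FIFO — oldest first]: 226 @ $14 = $3,164
Oct 12, 229 sold [FIFO — oldest first]: 54 @ $14 + 143 @ $11 + 32 @ $10 = $2,649
Total COGS = $3,164 + $2,649 = $5,813
Ending inventory: 289 @ $10 = $2,890

COGS = $5,813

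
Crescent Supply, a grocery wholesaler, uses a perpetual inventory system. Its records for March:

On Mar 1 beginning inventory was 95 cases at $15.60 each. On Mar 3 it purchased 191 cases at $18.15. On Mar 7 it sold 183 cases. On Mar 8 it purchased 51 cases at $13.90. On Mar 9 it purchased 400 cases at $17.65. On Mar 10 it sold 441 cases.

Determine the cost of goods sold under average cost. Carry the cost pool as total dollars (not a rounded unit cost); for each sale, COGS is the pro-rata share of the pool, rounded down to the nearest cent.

After Mar 1: 95 on hand, pool $1,482.00 (≈ $15.6000 each)
After Mar 3: 286 on hand, pool $4,948.65 (≈ $17.3030 each)
Mar 7, sell 183: 183/286 × $4,948.65 → $3,166.44
After Mar 8: 154 on hand, pool $2,491.11 (≈ $16.1760 each)
After Mar 9: 554 on hand, pool $9,551.11 (≈ $17.2403 each)
Mar 10, sell 441: 441/554 × $9,551.11 → $7,602.95
Total COGS = $3,166.44 + $7,602.95 = $10,769.39
Ending inventory (cost pool remaining) = $1,948.16
Check: goods available $12,717.55 = COGS $10,769.39 + ending $1,948.16

COGS = $10,769.39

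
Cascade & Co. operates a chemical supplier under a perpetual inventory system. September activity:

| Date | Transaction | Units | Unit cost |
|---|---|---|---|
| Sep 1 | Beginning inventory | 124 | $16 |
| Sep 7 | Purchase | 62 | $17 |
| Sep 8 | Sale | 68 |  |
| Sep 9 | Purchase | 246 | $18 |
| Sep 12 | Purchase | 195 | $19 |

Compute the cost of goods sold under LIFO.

Sep 8, 68 sold [LIFO — newest first]: 62 @ $17 + 6 @ $16 = $1,150
Ending inventory: 118 @ $16 + 246 @ $18 + 195 @ $19 = $10,021

COGS = $1,150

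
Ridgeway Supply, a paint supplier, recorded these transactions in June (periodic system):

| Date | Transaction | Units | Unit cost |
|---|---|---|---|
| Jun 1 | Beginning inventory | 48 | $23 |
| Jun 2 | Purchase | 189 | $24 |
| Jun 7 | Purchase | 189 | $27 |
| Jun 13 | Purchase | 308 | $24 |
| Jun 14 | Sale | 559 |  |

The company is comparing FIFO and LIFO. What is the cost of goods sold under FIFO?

COGS = $13,935

FIFO COGS: 48 @ $23 + 189 @ $24 + 189 @ $27 + 133 @ $24 = $13,935
LIFO COGS: 308 @ $24 + 189 @ $27 + 62 @ $24 = $13,983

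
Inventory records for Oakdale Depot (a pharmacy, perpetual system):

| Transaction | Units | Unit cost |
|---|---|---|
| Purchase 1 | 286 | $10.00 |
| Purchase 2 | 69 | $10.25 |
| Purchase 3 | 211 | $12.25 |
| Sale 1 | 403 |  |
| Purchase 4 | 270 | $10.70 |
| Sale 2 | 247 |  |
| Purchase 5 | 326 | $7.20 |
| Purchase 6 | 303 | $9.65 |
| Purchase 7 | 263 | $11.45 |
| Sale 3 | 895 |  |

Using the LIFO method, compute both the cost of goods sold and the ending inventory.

COGS = $15,479.50; ending inventory = $1,844.00

Sale 1 (403) [LIFO — newest first]: 211 @ $12.25 + 69 @ $10.25 + 123 @ $10.00 = $4,522.00
Sale 2 (247) [LIFO — newest first]: 247 @ $10.70 = $2,642.90
Sale 3 (895) [LIFO — newest first]: 263 @ $11.45 + 303 @ $9.65 + 326 @ $7.20 + 3 @ $10.70 = $8,314.60
Total COGS = $4,522.00 + $2,642.90 + $8,314.60 = $15,479.50
Ending inventory: 163 @ $10.00 + 20 @ $10.70 = $1,844.00
Check: goods available $17,323.50 = COGS $15,479.50 + ending $1,844.00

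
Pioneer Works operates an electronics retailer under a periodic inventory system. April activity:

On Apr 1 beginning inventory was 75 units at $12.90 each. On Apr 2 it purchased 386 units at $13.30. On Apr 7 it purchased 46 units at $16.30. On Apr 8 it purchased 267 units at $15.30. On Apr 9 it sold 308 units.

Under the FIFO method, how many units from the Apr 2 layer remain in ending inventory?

Apr 9, 308 sold [FIFO — oldest first]: 75 @ $12.90 + 233 @ $13.30 = $4,066.40
Ending inventory: 153 @ $13.30 + 46 @ $16.30 + 267 @ $15.30 = $6,869.80
Check: goods available $10,936.20 = COGS $4,066.40 + ending $6,869.80

153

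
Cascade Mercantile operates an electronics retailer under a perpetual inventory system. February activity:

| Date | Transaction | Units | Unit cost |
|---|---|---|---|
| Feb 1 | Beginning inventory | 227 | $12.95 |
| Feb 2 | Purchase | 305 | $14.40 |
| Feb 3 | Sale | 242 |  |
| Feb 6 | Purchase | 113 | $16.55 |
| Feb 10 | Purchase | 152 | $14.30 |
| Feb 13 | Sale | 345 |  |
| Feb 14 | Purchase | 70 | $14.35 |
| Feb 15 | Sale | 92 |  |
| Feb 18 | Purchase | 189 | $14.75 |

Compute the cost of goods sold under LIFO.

COGS = $9,945.30

Feb 3, 242 sold [LIFO — newest first]: 242 @ $14.40 = $3,484.80
Feb 13, 345 sold [LIFO — newest first]: 152 @ $14.30 + 113 @ $16.55 + 63 @ $14.40 + 17 @ $12.95 = $5,171.10
Feb 15, 92 sold [LIFO — newest first]: 70 @ $14.35 + 22 @ $12.95 = $1,289.40
Total COGS = $3,484.80 + $5,171.10 + $1,289.40 = $9,945.30
Ending inventory: 188 @ $12.95 + 189 @ $14.75 = $5,222.35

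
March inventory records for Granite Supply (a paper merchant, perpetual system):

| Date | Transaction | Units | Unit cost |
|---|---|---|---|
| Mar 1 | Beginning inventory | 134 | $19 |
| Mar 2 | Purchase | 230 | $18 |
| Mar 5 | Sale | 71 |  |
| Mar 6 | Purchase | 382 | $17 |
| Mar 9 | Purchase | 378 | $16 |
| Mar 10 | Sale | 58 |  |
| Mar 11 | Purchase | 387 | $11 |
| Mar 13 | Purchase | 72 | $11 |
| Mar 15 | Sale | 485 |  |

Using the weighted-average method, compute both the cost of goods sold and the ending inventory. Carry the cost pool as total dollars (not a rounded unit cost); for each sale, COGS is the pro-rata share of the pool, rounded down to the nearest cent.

After Mar 1: 134 on hand, pool $2,546.00 (≈ $19.0000 each)
After Mar 2: 364 on hand, pool $6,686.00 (≈ $18.3681 each)
Mar 5, sell 71: 71/364 × $6,686.00 → $1,304.13
After Mar 6: 675 on hand, pool $11,875.87 (≈ $17.5939 each)
After Mar 9: 1053 on hand, pool $17,923.87 (≈ $17.0217 each)
Mar 10, sell 58: 58/1053 × $17,923.87 → $987.25
After Mar 11: 1382 on hand, pool $21,193.62 (≈ $15.3355 each)
After Mar 13: 1454 on hand, pool $21,985.62 (≈ $15.1208 each)
Mar 15, sell 485: 485/1454 × $21,985.62 → $7,333.58
Total COGS = $1,304.13 + $987.25 + $7,333.58 = $9,624.96
Ending inventory (cost pool remaining) = $14,652.04
Check: goods available $24,277.00 = COGS $9,624.96 + ending $14,652.04

COGS = $9,624.96; ending inventory = $14,652.04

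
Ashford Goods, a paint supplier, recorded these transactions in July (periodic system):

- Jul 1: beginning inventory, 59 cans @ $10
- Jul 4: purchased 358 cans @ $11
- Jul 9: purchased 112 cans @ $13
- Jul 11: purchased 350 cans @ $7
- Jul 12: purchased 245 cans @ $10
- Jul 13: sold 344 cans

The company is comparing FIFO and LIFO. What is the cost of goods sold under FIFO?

FIFO COGS: 59 @ $10 + 285 @ $11 = $3,725
LIFO COGS: 245 @ $10 + 99 @ $7 = $3,143

COGS = $3,725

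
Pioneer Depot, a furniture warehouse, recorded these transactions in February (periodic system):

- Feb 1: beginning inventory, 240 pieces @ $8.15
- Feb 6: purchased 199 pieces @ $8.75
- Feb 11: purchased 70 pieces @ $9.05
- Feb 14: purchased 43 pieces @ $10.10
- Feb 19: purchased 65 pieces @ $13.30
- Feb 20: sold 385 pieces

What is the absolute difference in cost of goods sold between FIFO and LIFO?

FIFO COGS: 240 @ $8.15 + 145 @ $8.75 = $3,224.75
LIFO COGS: 65 @ $13.30 + 43 @ $10.10 + 70 @ $9.05 + 199 @ $8.75 + 8 @ $8.15 = $3,738.75
Difference = |$3,224.75 − $3,738.75| = $514.00

$514.00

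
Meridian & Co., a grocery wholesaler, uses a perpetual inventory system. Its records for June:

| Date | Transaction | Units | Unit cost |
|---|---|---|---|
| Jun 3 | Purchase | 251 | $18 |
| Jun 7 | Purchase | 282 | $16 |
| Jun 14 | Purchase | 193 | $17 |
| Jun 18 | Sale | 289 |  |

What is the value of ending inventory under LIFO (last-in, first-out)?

Ending inventory = $7,494

Jun 18, 289 sold [LIFO — newest first]: 193 @ $17 + 96 @ $16 = $4,817
Ending inventory: 251 @ $18 + 186 @ $16 = $7,494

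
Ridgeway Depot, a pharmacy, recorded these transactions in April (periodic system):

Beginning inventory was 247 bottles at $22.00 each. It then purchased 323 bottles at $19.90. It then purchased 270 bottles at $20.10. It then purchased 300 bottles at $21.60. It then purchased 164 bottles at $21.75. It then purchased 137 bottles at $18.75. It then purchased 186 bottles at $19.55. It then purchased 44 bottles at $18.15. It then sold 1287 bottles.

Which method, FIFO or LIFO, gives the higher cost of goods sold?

FIFO

FIFO COGS: 247 @ $22.00 + 323 @ $19.90 + 270 @ $20.10 + 300 @ $21.60 + 147 @ $21.75 = $26,965.95
LIFO COGS: 44 @ $18.15 + 186 @ $19.55 + 137 @ $18.75 + 164 @ $21.75 + 300 @ $21.60 + 270 @ $20.10 + 186 @ $19.90 = $26,179.05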